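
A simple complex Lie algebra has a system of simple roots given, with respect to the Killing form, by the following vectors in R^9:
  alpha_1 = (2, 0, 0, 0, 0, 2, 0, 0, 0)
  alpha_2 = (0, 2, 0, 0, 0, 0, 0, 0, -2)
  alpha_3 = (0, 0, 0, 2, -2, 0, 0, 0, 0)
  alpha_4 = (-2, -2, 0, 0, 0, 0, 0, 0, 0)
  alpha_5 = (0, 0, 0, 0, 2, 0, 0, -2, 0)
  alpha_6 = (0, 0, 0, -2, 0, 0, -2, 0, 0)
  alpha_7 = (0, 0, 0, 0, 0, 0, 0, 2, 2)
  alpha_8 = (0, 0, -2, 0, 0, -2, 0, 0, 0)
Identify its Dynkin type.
Compute the Cartan integers a_ij = 2(alpha_i, alpha_j)/(alpha_j, alpha_j); the resulting 8x8 Cartan matrix is
[[2, 0, 0, -1, 0, 0, 0, -1], [0, 2, 0, -1, 0, 0, -1, 0], [0, 0, 2, 0, -1, -1, 0, 0], [-1, -1, 0, 2, 0, 0, 0, 0], [0, 0, -1, 0, 2, 0, -1, 0], [0, 0, -1, 0, 0, 2, 0, 0], [0, -1, 0, 0, -1, 0, 2, 0], [-1, 0, 0, 0, 0, 0, 0, 2]].
All simple roots have the same length, so the diagram is simply laced. The associated Dynkin diagram is a chain of 8 nodes with single edges (A_8), so the type is A_8 (the algebra sl(9)).

A8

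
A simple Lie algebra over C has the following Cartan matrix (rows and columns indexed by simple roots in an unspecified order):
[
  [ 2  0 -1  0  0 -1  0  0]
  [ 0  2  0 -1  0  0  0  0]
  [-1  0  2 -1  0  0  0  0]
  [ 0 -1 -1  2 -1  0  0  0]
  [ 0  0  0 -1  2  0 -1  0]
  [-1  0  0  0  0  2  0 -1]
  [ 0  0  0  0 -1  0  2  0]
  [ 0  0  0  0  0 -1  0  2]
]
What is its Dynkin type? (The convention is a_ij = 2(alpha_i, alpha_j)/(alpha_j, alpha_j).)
type E_8

The matrix has rank 8 with 2's on the diagonal. Reading the off-diagonal entries as Dynkin edges (a single edge where a_ij = a_ji = -1; a double or triple edge where a_ij * a_ji = 2 or 3), the diagram is a chain of 7 nodes with one extra node attached to the third node from one end (E_8). One simple-root ordering that puts it in standard form is (alpha_7, alpha_2, alpha_5, alpha_4, alpha_3, alpha_1, alpha_6, alpha_8). So the algebra is type E_8.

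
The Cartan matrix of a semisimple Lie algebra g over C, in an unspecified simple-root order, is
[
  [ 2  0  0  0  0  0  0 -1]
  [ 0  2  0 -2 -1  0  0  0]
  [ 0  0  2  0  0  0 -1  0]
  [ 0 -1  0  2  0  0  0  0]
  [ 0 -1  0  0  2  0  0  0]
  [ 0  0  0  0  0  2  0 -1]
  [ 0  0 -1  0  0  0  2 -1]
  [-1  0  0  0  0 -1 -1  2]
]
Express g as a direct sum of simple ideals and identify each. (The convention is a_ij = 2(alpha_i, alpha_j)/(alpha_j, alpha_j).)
The diagram associated to this matrix has two connected components: the simple roots {alpha_2, alpha_4, alpha_5} form a chain of 3 nodes with a double edge at one end; the terminal node there is the unique short simple root (B_3), and {alpha_1, alpha_3, alpha_6, alpha_7, alpha_8} form a chain of 3 nodes with a fork of two nodes at one end (D_5). A semisimple Lie algebra decomposes uniquely as the direct sum of simple ideals, one per connected component of its Dynkin diagram, so g ≅ B_3 ⊕ D_5 (dimension 21 + 45 = 66).

B_3 (so(7)) ⊕ D_5 (so(10))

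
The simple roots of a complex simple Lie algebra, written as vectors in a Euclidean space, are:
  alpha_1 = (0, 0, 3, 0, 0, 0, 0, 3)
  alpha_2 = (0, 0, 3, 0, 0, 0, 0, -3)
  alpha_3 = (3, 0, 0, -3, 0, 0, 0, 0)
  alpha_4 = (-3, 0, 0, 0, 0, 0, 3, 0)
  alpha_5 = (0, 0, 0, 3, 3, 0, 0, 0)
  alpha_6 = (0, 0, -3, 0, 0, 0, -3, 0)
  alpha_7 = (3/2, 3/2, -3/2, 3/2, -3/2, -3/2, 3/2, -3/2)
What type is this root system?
E7

Compute the Cartan integers a_ij = 2(alpha_i, alpha_j)/(alpha_j, alpha_j); the resulting 7x7 Cartan matrix is
[[2, 0, 0, 0, 0, -1, -1], [0, 2, 0, 0, 0, -1, 0], [0, 0, 2, -1, -1, 0, 0], [0, 0, -1, 2, 0, -1, 0], [0, 0, -1, 0, 2, 0, 0], [-1, -1, 0, -1, 0, 2, 0], [-1, 0, 0, 0, 0, 0, 2]].
All simple roots have the same length, so the diagram is simply laced. The associated Dynkin diagram is a chain of 6 nodes with one extra node attached to the third node from one end (E_7), so the type is E_7.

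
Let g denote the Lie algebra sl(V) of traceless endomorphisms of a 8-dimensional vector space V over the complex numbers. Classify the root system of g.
A7

This is sl(8), which has dimension 8^2 - 1 = 63 and rank 8 - 1 = 7 (a Cartan subalgebra is the diagonal traceless matrices). In the classification of classical Lie algebras, the special linear algebra sl(n+1) has type A_n; here n = 7, so the Dynkin diagram is a chain of 7 nodes with single edges (A_7). Hence the type is A_7.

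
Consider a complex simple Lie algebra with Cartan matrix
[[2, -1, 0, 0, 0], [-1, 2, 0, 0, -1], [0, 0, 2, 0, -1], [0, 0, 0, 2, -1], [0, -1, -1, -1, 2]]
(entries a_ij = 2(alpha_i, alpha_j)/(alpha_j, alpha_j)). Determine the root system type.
The matrix has rank 5 with 2's on the diagonal. Reading the off-diagonal entries as Dynkin edges (a single edge where a_ij = a_ji = -1; a double or triple edge where a_ij * a_ji = 2 or 3), the diagram is a chain of 3 nodes with a fork of two nodes at one end (D_5). One simple-root ordering that puts it in standard form is (alpha_1, alpha_2, alpha_5, alpha_4, alpha_3). So the algebra is type D_5, i.e. so(10).

D_5 (so(10))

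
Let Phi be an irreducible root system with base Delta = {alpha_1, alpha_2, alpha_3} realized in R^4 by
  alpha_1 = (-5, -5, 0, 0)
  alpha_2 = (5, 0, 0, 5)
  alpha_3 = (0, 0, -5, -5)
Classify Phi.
Compute the Cartan integers a_ij = 2(alpha_i, alpha_j)/(alpha_j, alpha_j); the resulting 3x3 Cartan matrix is
[[2, -1, 0], [-1, 2, -1], [0, -1, 2]].
All simple roots have the same length, so the diagram is simply laced. The associated Dynkin diagram is a chain of 3 nodes with single edges (A_3), so the type is A_3 (the algebra sl(4)).

A_3 (sl(4))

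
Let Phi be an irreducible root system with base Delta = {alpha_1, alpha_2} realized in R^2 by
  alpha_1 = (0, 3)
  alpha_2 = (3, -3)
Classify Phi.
Compute the Cartan integers a_ij = 2(alpha_i, alpha_j)/(alpha_j, alpha_j); the resulting 2x2 Cartan matrix is
[[2, -1], [-2, 2]].
The roots have two lengths (squared-length ratio 2:1); the short ones are alpha_{1}. The associated Dynkin diagram is a chain of 2 nodes with a double edge at one end; the terminal node there is the unique short simple root (B_2), so the type is B_2 (the algebra so(5)).

B2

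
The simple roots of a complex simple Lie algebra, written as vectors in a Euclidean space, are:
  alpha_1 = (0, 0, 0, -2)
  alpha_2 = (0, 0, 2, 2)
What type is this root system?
B2

Compute the Cartan integers a_ij = 2(alpha_i, alpha_j)/(alpha_j, alpha_j); the resulting 2x2 Cartan matrix is
[[2, -1], [-2, 2]].
The roots have two lengths (squared-length ratio 2:1); the short ones are alpha_{1}. The associated Dynkin diagram is a chain of 2 nodes with a double edge at one end; the terminal node there is the unique short simple root (B_2), so the type is B_2 (the algebra so(5)).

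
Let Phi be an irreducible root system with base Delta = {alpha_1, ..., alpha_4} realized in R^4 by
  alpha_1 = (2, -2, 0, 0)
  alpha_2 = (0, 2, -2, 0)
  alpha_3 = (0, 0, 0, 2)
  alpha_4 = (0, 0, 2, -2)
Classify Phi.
Compute the Cartan integers a_ij = 2(alpha_i, alpha_j)/(alpha_j, alpha_j); the resulting 4x4 Cartan matrix is
[[2, -1, 0, 0], [-1, 2, 0, -1], [0, 0, 2, -1], [0, -1, -2, 2]].
The roots have two lengths (squared-length ratio 2:1); the short ones are alpha_{3}. The associated Dynkin diagram is a chain of 4 nodes with a double edge at one end; the terminal node there is the unique short simple root (B_4), so the type is B_4 (the algebra so(9)).

type B_4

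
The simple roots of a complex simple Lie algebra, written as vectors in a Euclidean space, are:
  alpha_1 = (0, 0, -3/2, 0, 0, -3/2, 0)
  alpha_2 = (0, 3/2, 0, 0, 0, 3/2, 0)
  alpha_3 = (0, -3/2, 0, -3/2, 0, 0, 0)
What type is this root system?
A_3 (sl(4))

Compute the Cartan integers a_ij = 2(alpha_i, alpha_j)/(alpha_j, alpha_j); the resulting 3x3 Cartan matrix is
[[2, -1, 0], [-1, 2, -1], [0, -1, 2]].
All simple roots have the same length, so the diagram is simply laced. The associated Dynkin diagram is a chain of 3 nodes with single edges (A_3), so the type is A_3 (the algebra sl(4)).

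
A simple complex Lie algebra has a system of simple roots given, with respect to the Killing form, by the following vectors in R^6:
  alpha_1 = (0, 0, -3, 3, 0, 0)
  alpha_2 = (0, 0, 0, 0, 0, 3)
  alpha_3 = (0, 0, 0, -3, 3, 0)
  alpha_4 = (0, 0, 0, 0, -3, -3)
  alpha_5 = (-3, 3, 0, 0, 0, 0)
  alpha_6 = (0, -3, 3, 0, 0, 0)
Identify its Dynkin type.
Compute the Cartan integers a_ij = 2(alpha_i, alpha_j)/(alpha_j, alpha_j); the resulting 6x6 Cartan matrix is
[[2, 0, -1, 0, 0, -1], [0, 2, 0, -1, 0, 0], [-1, 0, 2, -1, 0, 0], [0, -2, -1, 2, 0, 0], [0, 0, 0, 0, 2, -1], [-1, 0, 0, 0, -1, 2]].
The roots have two lengths (squared-length ratio 2:1); the short ones are alpha_{2}. The associated Dynkin diagram is a chain of 6 nodes with a double edge at one end; the terminal node there is the unique short simple root (B_6), so the type is B_6 (the algebra so(13)).

B_6 (so(13))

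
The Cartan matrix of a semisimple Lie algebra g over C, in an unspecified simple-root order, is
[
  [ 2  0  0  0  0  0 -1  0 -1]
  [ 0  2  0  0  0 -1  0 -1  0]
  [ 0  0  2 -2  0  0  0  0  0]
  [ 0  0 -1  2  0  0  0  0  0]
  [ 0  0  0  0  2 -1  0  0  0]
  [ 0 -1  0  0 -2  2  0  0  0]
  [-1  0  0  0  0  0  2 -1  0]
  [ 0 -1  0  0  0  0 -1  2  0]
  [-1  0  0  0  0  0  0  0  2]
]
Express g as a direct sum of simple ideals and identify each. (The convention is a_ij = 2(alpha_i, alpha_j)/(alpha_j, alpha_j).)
B_2 ⊕ B_7

The diagram associated to this matrix has two connected components: the simple roots {alpha_3, alpha_4} form a chain of 2 nodes with a double edge at one end; the terminal node there is the unique short simple root (B_2), and {alpha_1, alpha_2, alpha_5, alpha_6, alpha_7, alpha_8, alpha_9} form a chain of 7 nodes with a double edge at one end; the terminal node there is the unique short simple root (B_7). A semisimple Lie algebra decomposes uniquely as the direct sum of simple ideals, one per connected component of its Dynkin diagram, so g ≅ B_2 ⊕ B_7 (dimension 10 + 105 = 115).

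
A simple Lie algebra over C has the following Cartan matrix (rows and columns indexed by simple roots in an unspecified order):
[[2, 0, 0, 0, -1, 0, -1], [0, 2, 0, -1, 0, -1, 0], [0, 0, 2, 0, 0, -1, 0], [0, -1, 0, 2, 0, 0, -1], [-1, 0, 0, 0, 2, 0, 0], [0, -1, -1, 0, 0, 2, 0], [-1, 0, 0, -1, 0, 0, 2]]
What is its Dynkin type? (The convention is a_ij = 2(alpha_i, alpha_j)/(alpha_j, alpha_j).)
type A_7

The matrix has rank 7 with 2's on the diagonal. Reading the off-diagonal entries as Dynkin edges (a single edge where a_ij = a_ji = -1; a double or triple edge where a_ij * a_ji = 2 or 3), the diagram is a chain of 7 nodes with single edges (A_7). One simple-root ordering that puts it in standard form is (alpha_3, alpha_6, alpha_2, alpha_4, alpha_7, alpha_1, alpha_5). So the algebra is type A_7, i.e. sl(8).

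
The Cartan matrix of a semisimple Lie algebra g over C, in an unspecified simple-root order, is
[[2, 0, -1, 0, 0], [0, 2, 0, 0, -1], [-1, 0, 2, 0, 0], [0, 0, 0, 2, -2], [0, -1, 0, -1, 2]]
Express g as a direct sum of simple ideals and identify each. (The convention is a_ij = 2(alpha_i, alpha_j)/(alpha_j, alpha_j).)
type A_2 + type C_3

The diagram associated to this matrix has two connected components: the simple roots {alpha_1, alpha_3} form a chain of 2 nodes with single edges (A_2), and {alpha_2, alpha_4, alpha_5} form a chain of 3 nodes with a double edge at one end; the terminal node there is the unique long simple root (C_3). A semisimple Lie algebra decomposes uniquely as the direct sum of simple ideals, one per connected component of its Dynkin diagram, so g ≅ A_2 ⊕ C_3 (dimension 8 + 21 = 29).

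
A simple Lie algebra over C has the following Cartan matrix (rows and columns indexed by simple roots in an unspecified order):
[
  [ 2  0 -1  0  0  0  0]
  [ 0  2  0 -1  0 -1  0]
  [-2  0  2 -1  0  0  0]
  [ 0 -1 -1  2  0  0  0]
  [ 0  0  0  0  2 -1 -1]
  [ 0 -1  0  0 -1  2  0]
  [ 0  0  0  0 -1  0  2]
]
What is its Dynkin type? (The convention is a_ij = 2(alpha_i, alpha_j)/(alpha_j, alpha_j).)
The matrix has rank 7 with 2's on the diagonal. Reading the off-diagonal entries as Dynkin edges (a single edge where a_ij = a_ji = -1; a double or triple edge where a_ij * a_ji = 2 or 3), the diagram is a chain of 7 nodes with a double edge at one end; the terminal node there is the unique short simple root (B_7). One simple-root ordering that puts it in standard form is (alpha_7, alpha_5, alpha_6, alpha_2, alpha_4, alpha_3, alpha_1). So the algebra is type B_7, i.e. so(15).

type B_7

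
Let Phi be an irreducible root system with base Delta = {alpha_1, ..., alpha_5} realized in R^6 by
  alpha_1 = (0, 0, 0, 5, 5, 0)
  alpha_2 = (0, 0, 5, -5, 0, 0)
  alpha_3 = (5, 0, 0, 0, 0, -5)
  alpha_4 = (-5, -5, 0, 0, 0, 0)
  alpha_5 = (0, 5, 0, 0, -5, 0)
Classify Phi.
type A_5

Compute the Cartan integers a_ij = 2(alpha_i, alpha_j)/(alpha_j, alpha_j); the resulting 5x5 Cartan matrix is
[[2, -1, 0, 0, -1], [-1, 2, 0, 0, 0], [0, 0, 2, -1, 0], [0, 0, -1, 2, -1], [-1, 0, 0, -1, 2]].
All simple roots have the same length, so the diagram is simply laced. The associated Dynkin diagram is a chain of 5 nodes with single edges (A_5), so the type is A_5 (the algebra sl(6)).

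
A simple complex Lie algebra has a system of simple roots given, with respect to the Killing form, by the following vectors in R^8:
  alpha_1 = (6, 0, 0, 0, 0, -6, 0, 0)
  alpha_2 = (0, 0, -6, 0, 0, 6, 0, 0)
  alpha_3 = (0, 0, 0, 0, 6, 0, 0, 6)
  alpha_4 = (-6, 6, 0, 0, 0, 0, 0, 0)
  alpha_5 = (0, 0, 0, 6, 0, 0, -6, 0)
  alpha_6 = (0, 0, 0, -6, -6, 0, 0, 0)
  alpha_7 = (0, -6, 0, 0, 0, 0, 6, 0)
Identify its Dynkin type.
A_7 (sl(8))

Compute the Cartan integers a_ij = 2(alpha_i, alpha_j)/(alpha_j, alpha_j); the resulting 7x7 Cartan matrix is
[[2, -1, 0, -1, 0, 0, 0], [-1, 2, 0, 0, 0, 0, 0], [0, 0, 2, 0, 0, -1, 0], [-1, 0, 0, 2, 0, 0, -1], [0, 0, 0, 0, 2, -1, -1], [0, 0, -1, 0, -1, 2, 0], [0, 0, 0, -1, -1, 0, 2]].
All simple roots have the same length, so the diagram is simply laced. The associated Dynkin diagram is a chain of 7 nodes with single edges (A_7), so the type is A_7 (the algebra sl(8)).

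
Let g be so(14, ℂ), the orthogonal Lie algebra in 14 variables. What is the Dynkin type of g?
type D_7

This is so(14) with 14 even, which has dimension 14(14-1)/2 = 91 and rank 14/2 = 7. In the classification of classical Lie algebras, the orthogonal algebra so(2n) in an even number of variables has type D_n; here n = 7, so the Dynkin diagram is a chain of 5 nodes with a fork of two nodes at one end (D_7). Hence the type is D_7.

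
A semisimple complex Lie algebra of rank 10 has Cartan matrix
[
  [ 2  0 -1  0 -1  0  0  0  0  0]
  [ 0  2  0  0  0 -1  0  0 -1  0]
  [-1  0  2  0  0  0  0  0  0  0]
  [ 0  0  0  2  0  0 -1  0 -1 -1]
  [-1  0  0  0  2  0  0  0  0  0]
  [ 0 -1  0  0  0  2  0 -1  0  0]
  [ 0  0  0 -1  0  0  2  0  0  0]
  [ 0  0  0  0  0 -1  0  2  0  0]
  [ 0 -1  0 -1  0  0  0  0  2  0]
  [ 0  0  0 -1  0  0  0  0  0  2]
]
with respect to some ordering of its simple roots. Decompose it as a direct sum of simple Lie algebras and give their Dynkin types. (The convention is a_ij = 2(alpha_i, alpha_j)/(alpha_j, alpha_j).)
The diagram associated to this matrix has two connected components: the simple roots {alpha_1, alpha_3, alpha_5} form a chain of 3 nodes with single edges (A_3), and {alpha_2, alpha_4, alpha_6, alpha_7, alpha_8, alpha_9, alpha_10} form a chain of 5 nodes with a fork of two nodes at one end (D_7). A semisimple Lie algebra decomposes uniquely as the direct sum of simple ideals, one per connected component of its Dynkin diagram, so g ≅ A_3 ⊕ D_7 (dimension 15 + 91 = 106).

A_3 ⊕ D_7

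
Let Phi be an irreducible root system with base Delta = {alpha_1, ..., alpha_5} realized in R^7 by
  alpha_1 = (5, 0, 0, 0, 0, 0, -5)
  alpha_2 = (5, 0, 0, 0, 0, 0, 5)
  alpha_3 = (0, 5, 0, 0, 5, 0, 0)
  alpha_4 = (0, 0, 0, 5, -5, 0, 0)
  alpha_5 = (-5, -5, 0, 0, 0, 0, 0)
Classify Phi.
type D_5

Compute the Cartan integers a_ij = 2(alpha_i, alpha_j)/(alpha_j, alpha_j); the resulting 5x5 Cartan matrix is
[[2, 0, 0, 0, -1], [0, 2, 0, 0, -1], [0, 0, 2, -1, -1], [0, 0, -1, 2, 0], [-1, -1, -1, 0, 2]].
All simple roots have the same length, so the diagram is simply laced. The associated Dynkin diagram is a chain of 3 nodes with a fork of two nodes at one end (D_5), so the type is D_5 (the algebra so(10)).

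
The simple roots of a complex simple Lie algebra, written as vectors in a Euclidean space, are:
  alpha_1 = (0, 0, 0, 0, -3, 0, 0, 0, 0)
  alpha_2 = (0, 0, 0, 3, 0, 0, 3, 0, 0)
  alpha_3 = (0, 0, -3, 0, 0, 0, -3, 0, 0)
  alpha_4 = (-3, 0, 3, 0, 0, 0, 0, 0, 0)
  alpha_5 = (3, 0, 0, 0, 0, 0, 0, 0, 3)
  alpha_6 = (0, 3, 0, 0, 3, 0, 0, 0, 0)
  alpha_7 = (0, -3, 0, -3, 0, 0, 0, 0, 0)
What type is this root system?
B7

Compute the Cartan integers a_ij = 2(alpha_i, alpha_j)/(alpha_j, alpha_j); the resulting 7x7 Cartan matrix is
[[2, 0, 0, 0, 0, -1, 0], [0, 2, -1, 0, 0, 0, -1], [0, -1, 2, -1, 0, 0, 0], [0, 0, -1, 2, -1, 0, 0], [0, 0, 0, -1, 2, 0, 0], [-2, 0, 0, 0, 0, 2, -1], [0, -1, 0, 0, 0, -1, 2]].
The roots have two lengths (squared-length ratio 2:1); the short ones are alpha_{1}. The associated Dynkin diagram is a chain of 7 nodes with a double edge at one end; the terminal node there is the unique short simple root (B_7), so the type is B_7 (the algebra so(15)).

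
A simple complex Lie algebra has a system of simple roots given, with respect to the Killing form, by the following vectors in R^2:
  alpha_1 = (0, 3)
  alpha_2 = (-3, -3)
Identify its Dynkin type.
Compute the Cartan integers a_ij = 2(alpha_i, alpha_j)/(alpha_j, alpha_j); the resulting 2x2 Cartan matrix is
[[2, -1], [-2, 2]].
The roots have two lengths (squared-length ratio 2:1); the short ones are alpha_{1}. The associated Dynkin diagram is a chain of 2 nodes with a double edge at one end; the terminal node there is the unique short simple root (B_2), so the type is B_2 (the algebra so(5)).

B2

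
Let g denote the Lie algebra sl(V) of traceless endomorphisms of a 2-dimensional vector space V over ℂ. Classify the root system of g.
type A_1

This is sl(2), which has dimension 2^2 - 1 = 3 and rank 2 - 1 = 1 (a Cartan subalgebra is the diagonal traceless matrices). In the classification of classical Lie algebras, the special linear algebra sl(n+1) has type A_n; here n = 1, so the Dynkin diagram is a chain of 1 nodes with single edges (A_1). Hence the type is A_1.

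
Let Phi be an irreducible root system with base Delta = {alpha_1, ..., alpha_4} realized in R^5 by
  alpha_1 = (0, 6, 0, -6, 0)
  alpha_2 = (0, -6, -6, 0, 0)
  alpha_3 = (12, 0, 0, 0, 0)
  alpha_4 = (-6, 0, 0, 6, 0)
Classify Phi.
Compute the Cartan integers a_ij = 2(alpha_i, alpha_j)/(alpha_j, alpha_j); the resulting 4x4 Cartan matrix is
[[2, -1, 0, -1], [-1, 2, 0, 0], [0, 0, 2, -2], [-1, 0, -1, 2]].
The roots have two lengths (squared-length ratio 2:1); the short ones are alpha_{1,2,4}. The associated Dynkin diagram is a chain of 4 nodes with a double edge at one end; the terminal node there is the unique long simple root (C_4), so the type is C_4 (the algebra sp(8)).

C4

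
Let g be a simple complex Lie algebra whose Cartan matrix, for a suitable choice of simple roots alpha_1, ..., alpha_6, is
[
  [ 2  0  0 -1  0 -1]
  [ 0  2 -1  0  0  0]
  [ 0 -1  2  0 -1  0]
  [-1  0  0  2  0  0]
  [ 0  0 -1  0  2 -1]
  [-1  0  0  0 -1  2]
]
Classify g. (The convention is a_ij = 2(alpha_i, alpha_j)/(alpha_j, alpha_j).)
A6

The matrix has rank 6 with 2's on the diagonal. Reading the off-diagonal entries as Dynkin edges (a single edge where a_ij = a_ji = -1; a double or triple edge where a_ij * a_ji = 2 or 3), the diagram is a chain of 6 nodes with single edges (A_6). One simple-root ordering that puts it in standard form is (alpha_2, alpha_3, alpha_5, alpha_6, alpha_1, alpha_4). So the algebra is type A_6, i.e. sl(7).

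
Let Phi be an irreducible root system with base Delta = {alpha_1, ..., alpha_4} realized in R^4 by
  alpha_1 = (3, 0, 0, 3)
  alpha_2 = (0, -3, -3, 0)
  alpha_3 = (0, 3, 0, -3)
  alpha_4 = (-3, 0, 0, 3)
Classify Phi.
Compute the Cartan integers a_ij = 2(alpha_i, alpha_j)/(alpha_j, alpha_j); the resulting 4x4 Cartan matrix is
[[2, 0, -1, 0], [0, 2, -1, 0], [-1, -1, 2, -1], [0, 0, -1, 2]].
All simple roots have the same length, so the diagram is simply laced. The associated Dynkin diagram is a chain of 2 nodes with a fork of two nodes at one end (D_4), so the type is D_4 (the algebra so(8)).

D_4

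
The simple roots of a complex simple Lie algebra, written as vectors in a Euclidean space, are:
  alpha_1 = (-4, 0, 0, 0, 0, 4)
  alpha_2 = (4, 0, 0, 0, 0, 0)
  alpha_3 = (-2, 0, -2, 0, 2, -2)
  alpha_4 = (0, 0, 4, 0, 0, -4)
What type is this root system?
F_4

Compute the Cartan integers a_ij = 2(alpha_i, alpha_j)/(alpha_j, alpha_j); the resulting 4x4 Cartan matrix is
[[2, -2, 0, -1], [-1, 2, -1, 0], [0, -1, 2, 0], [-1, 0, 0, 2]].
The roots have two lengths (squared-length ratio 2:1); the short ones are alpha_{2,3}. The associated Dynkin diagram is a chain of 4 nodes with a double edge between the middle two (F_4), so the type is F_4.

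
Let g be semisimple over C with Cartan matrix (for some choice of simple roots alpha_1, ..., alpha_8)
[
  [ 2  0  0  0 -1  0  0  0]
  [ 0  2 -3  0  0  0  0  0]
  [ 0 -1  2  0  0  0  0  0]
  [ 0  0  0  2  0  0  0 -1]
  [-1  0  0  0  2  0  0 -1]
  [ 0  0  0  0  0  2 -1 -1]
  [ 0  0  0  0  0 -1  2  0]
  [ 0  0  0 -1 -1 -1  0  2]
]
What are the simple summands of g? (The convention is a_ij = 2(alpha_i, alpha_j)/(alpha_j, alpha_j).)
E_6 ⊕ G_2

The diagram associated to this matrix has two connected components: the simple roots {alpha_1, alpha_4, alpha_5, alpha_6, alpha_7, alpha_8} form a chain of 5 nodes with one extra node attached to the third node from one end (E_6), and {alpha_2, alpha_3} form two nodes joined by a triple edge (G_2). A semisimple Lie algebra decomposes uniquely as the direct sum of simple ideals, one per connected component of its Dynkin diagram, so g ≅ E_6 ⊕ G_2 (dimension 78 + 14 = 92).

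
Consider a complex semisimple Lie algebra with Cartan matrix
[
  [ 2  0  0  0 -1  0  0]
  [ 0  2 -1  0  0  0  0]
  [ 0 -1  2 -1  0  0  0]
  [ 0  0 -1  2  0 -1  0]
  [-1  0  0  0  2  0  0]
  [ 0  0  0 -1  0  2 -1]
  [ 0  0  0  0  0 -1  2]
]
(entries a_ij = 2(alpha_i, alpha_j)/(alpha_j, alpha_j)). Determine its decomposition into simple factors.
The diagram associated to this matrix has two connected components: the simple roots {alpha_1, alpha_5} form a chain of 2 nodes with single edges (A_2), and {alpha_2, alpha_3, alpha_4, alpha_6, alpha_7} form a chain of 5 nodes with single edges (A_5). A semisimple Lie algebra decomposes uniquely as the direct sum of simple ideals, one per connected component of its Dynkin diagram, so g ≅ A_2 ⊕ A_5 (dimension 8 + 35 = 43).

A2 ⊕ A5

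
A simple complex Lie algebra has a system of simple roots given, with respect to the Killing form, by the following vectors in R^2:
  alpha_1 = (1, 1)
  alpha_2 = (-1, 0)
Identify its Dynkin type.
B_2 (so(5))

Compute the Cartan integers a_ij = 2(alpha_i, alpha_j)/(alpha_j, alpha_j); the resulting 2x2 Cartan matrix is
[[2, -2], [-1, 2]].
The roots have two lengths (squared-length ratio 2:1); the short ones are alpha_{2}. The associated Dynkin diagram is a chain of 2 nodes with a double edge at one end; the terminal node there is the unique short simple root (B_2), so the type is B_2 (the algebra so(5)).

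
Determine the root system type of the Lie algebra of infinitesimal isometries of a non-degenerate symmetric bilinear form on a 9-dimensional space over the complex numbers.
type B_4

This is so(9) with 9 odd, which has dimension 9(9-1)/2 = 36 and rank (9-1)/2 = 4. In the classification of classical Lie algebras, the orthogonal algebra so(2n+1) in an odd number of variables has type B_n; here n = 4, so the Dynkin diagram is a chain of 4 nodes with a double edge at one end; the terminal node there is the unique short simple root (B_4). Hence the type is B_4.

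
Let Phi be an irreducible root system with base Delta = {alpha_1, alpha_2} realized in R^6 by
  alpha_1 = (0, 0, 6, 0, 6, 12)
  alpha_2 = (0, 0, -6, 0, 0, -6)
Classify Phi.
G_2

Compute the Cartan integers a_ij = 2(alpha_i, alpha_j)/(alpha_j, alpha_j); the resulting 2x2 Cartan matrix is
[[2, -3], [-1, 2]].
The roots have two lengths (squared-length ratio 3:1); the short ones are alpha_{2}. The associated Dynkin diagram is two nodes joined by a triple edge (G_2), so the type is G_2.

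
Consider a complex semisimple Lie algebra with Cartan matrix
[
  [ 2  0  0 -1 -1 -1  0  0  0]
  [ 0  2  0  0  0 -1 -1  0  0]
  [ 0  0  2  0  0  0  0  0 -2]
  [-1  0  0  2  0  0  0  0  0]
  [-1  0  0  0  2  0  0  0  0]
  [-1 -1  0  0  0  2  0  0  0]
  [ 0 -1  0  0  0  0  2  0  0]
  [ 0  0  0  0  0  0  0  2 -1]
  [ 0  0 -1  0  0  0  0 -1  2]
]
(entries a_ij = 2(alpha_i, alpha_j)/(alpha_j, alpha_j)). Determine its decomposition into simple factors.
C_3 (sp(6)) ⊕ D_6 (so(12))

The diagram associated to this matrix has two connected components: the simple roots {alpha_3, alpha_8, alpha_9} form a chain of 3 nodes with a double edge at one end; the terminal node there is the unique long simple root (C_3), and {alpha_1, alpha_2, alpha_4, alpha_5, alpha_6, alpha_7} form a chain of 4 nodes with a fork of two nodes at one end (D_6). A semisimple Lie algebra decomposes uniquely as the direct sum of simple ideals, one per connected component of its Dynkin diagram, so g ≅ C_3 ⊕ D_6 (dimension 21 + 66 = 87).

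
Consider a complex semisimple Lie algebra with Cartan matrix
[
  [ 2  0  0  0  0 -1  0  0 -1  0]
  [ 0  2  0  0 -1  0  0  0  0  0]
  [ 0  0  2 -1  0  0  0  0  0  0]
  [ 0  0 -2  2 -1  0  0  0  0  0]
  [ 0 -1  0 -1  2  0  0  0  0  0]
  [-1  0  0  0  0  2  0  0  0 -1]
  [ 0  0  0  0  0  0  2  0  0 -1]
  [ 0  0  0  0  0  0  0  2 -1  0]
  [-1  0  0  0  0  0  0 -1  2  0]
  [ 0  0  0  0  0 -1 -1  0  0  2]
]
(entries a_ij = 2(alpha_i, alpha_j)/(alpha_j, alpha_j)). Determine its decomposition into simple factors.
A_6 ⊕ B_4

The diagram associated to this matrix has two connected components: the simple roots {alpha_1, alpha_6, alpha_7, alpha_8, alpha_9, alpha_10} form a chain of 6 nodes with single edges (A_6), and {alpha_2, alpha_3, alpha_4, alpha_5} form a chain of 4 nodes with a double edge at one end; the terminal node there is the unique short simple root (B_4). A semisimple Lie algebra decomposes uniquely as the direct sum of simple ideals, one per connected component of its Dynkin diagram, so g ≅ A_6 ⊕ B_4 (dimension 48 + 36 = 84).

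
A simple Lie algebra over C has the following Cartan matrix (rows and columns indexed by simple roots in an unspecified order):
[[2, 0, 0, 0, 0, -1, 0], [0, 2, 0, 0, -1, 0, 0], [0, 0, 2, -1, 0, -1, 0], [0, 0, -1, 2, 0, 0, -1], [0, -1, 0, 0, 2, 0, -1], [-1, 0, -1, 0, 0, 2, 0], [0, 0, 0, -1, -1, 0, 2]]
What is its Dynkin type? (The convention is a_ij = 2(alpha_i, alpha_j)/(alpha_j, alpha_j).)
type A_7

The matrix has rank 7 with 2's on the diagonal. Reading the off-diagonal entries as Dynkin edges (a single edge where a_ij = a_ji = -1; a double or triple edge where a_ij * a_ji = 2 or 3), the diagram is a chain of 7 nodes with single edges (A_7). One simple-root ordering that puts it in standard form is (alpha_2, alpha_5, alpha_7, alpha_4, alpha_3, alpha_6, alpha_1). So the algebra is type A_7, i.e. sl(8).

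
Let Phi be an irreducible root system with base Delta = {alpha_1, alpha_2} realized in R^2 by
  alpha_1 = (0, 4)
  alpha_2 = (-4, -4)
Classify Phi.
Compute the Cartan integers a_ij = 2(alpha_i, alpha_j)/(alpha_j, alpha_j); the resulting 2x2 Cartan matrix is
[[2, -1], [-2, 2]].
The roots have two lengths (squared-length ratio 2:1); the short ones are alpha_{1}. The associated Dynkin diagram is a chain of 2 nodes with a double edge at one end; the terminal node there is the unique short simple root (B_2), so the type is B_2 (the algebra so(5)).

B2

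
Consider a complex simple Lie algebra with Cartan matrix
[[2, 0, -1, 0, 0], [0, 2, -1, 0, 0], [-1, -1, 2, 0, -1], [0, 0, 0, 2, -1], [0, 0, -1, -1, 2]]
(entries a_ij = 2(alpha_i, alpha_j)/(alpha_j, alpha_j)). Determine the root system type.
type D_5

The matrix has rank 5 with 2's on the diagonal. Reading the off-diagonal entries as Dynkin edges (a single edge where a_ij = a_ji = -1; a double or triple edge where a_ij * a_ji = 2 or 3), the diagram is a chain of 3 nodes with a fork of two nodes at one end (D_5). One simple-root ordering that puts it in standard form is (alpha_4, alpha_5, alpha_3, alpha_2, alpha_1). So the algebra is type D_5, i.e. so(10).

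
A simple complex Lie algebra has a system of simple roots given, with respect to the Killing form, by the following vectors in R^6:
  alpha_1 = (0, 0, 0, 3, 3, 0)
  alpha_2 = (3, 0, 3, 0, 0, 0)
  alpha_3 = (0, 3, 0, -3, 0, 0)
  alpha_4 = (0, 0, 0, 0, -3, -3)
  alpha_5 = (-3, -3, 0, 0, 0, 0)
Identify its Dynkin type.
Compute the Cartan integers a_ij = 2(alpha_i, alpha_j)/(alpha_j, alpha_j); the resulting 5x5 Cartan matrix is
[[2, 0, -1, -1, 0], [0, 2, 0, 0, -1], [-1, 0, 2, 0, -1], [-1, 0, 0, 2, 0], [0, -1, -1, 0, 2]].
All simple roots have the same length, so the diagram is simply laced. The associated Dynkin diagram is a chain of 5 nodes with single edges (A_5), so the type is A_5 (the algebra sl(6)).

A5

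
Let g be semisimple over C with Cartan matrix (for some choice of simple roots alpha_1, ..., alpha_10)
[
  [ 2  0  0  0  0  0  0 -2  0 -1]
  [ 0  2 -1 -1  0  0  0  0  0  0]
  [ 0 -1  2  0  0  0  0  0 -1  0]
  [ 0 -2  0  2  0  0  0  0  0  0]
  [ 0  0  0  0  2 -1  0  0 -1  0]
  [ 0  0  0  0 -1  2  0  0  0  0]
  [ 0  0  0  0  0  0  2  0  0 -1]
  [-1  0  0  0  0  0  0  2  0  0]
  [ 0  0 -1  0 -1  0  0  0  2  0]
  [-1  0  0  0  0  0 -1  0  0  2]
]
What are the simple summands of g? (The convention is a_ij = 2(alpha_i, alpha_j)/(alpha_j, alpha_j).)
The diagram associated to this matrix has two connected components: the simple roots {alpha_1, alpha_7, alpha_8, alpha_10} form a chain of 4 nodes with a double edge at one end; the terminal node there is the unique short simple root (B_4), and {alpha_2, alpha_3, alpha_4, alpha_5, alpha_6, alpha_9} form a chain of 6 nodes with a double edge at one end; the terminal node there is the unique long simple root (C_6). A semisimple Lie algebra decomposes uniquely as the direct sum of simple ideals, one per connected component of its Dynkin diagram, so g ≅ B_4 ⊕ C_6 (dimension 36 + 78 = 114).

B_4 + C_6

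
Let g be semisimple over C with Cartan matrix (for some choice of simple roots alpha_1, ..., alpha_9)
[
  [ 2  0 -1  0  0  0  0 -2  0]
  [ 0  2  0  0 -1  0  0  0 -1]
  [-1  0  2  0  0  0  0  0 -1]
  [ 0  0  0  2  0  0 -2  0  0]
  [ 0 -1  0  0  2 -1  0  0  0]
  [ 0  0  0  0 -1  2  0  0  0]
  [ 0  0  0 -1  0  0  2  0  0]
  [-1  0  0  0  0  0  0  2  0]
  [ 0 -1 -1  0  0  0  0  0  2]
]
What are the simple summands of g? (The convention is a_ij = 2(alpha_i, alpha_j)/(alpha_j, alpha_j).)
The diagram associated to this matrix has two connected components: the simple roots {alpha_4, alpha_7} form a chain of 2 nodes with a double edge at one end; the terminal node there is the unique short simple root (B_2), and {alpha_1, alpha_2, alpha_3, alpha_5, alpha_6, alpha_8, alpha_9} form a chain of 7 nodes with a double edge at one end; the terminal node there is the unique short simple root (B_7). A semisimple Lie algebra decomposes uniquely as the direct sum of simple ideals, one per connected component of its Dynkin diagram, so g ≅ B_2 ⊕ B_7 (dimension 10 + 105 = 115).

B_2 + B_7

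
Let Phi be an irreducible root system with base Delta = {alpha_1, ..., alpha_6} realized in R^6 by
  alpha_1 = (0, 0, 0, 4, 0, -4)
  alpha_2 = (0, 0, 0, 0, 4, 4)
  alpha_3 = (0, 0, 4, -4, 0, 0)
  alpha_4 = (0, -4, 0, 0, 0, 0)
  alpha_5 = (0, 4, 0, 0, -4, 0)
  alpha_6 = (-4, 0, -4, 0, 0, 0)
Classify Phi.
Compute the Cartan integers a_ij = 2(alpha_i, alpha_j)/(alpha_j, alpha_j); the resulting 6x6 Cartan matrix is
[[2, -1, -1, 0, 0, 0], [-1, 2, 0, 0, -1, 0], [-1, 0, 2, 0, 0, -1], [0, 0, 0, 2, -1, 0], [0, -1, 0, -2, 2, 0], [0, 0, -1, 0, 0, 2]].
The roots have two lengths (squared-length ratio 2:1); the short ones are alpha_{4}. The associated Dynkin diagram is a chain of 6 nodes with a double edge at one end; the terminal node there is the unique short simple root (B_6), so the type is B_6 (the algebra so(13)).

type B_6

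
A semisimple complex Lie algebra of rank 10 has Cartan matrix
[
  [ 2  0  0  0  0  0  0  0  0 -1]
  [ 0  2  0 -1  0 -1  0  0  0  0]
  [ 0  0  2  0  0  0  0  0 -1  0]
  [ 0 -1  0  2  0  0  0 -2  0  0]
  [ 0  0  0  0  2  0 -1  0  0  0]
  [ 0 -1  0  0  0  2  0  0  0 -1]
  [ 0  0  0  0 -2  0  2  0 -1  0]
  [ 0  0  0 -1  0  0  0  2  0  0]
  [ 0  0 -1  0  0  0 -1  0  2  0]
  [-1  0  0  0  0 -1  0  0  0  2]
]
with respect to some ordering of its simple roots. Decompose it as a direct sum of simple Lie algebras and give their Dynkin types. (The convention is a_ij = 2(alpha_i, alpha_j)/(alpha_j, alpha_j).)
type B_4 ⊕ type B_6

The diagram associated to this matrix has two connected components: the simple roots {alpha_3, alpha_5, alpha_7, alpha_9} form a chain of 4 nodes with a double edge at one end; the terminal node there is the unique short simple root (B_4), and {alpha_1, alpha_2, alpha_4, alpha_6, alpha_8, alpha_10} form a chain of 6 nodes with a double edge at one end; the terminal node there is the unique short simple root (B_6). A semisimple Lie algebra decomposes uniquely as the direct sum of simple ideals, one per connected component of its Dynkin diagram, so g ≅ B_4 ⊕ B_6 (dimension 36 + 78 = 114).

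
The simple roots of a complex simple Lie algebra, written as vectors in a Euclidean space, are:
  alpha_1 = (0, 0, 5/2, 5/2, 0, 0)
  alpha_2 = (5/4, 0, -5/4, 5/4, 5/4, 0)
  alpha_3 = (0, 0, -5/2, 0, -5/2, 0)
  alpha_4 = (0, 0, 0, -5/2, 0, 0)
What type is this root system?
Compute the Cartan integers a_ij = 2(alpha_i, alpha_j)/(alpha_j, alpha_j); the resulting 4x4 Cartan matrix is
[[2, 0, -1, -2], [0, 2, 0, -1], [-1, 0, 2, 0], [-1, -1, 0, 2]].
The roots have two lengths (squared-length ratio 2:1); the short ones are alpha_{2,4}. The associated Dynkin diagram is a chain of 4 nodes with a double edge between the middle two (F_4), so the type is F_4.

F4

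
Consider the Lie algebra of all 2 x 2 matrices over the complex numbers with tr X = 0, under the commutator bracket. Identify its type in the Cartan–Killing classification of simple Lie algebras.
A_1

This is sl(2), which has dimension 2^2 - 1 = 3 and rank 2 - 1 = 1 (a Cartan subalgebra is the diagonal traceless matrices). In the classification of classical Lie algebras, the special linear algebra sl(n+1) has type A_n; here n = 1, so the Dynkin diagram is a chain of 1 nodes with single edges (A_1). Hence the type is A_1.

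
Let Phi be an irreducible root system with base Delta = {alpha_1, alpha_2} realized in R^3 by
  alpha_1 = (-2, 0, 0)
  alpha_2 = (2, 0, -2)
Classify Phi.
B2

Compute the Cartan integers a_ij = 2(alpha_i, alpha_j)/(alpha_j, alpha_j); the resulting 2x2 Cartan matrix is
[[2, -1], [-2, 2]].
The roots have two lengths (squared-length ratio 2:1); the short ones are alpha_{1}. The associated Dynkin diagram is a chain of 2 nodes with a double edge at one end; the terminal node there is the unique short simple root (B_2), so the type is B_2 (the algebra so(5)).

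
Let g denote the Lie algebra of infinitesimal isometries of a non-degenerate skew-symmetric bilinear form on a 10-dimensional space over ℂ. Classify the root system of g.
This is sp(10), which has dimension 10(10+1)/2 = 55 and rank 10/2 = 5. In the classification of classical Lie algebras, the symplectic algebra sp(2n) has type C_n; here n = 5, so the Dynkin diagram is a chain of 5 nodes with a double edge at one end; the terminal node there is the unique long simple root (C_5). Hence the type is C_5.

C_5 (sp(10))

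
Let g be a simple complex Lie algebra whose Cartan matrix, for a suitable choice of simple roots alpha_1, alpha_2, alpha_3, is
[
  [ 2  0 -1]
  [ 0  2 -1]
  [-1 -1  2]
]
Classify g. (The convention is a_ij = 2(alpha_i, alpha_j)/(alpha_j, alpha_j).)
The matrix has rank 3 with 2's on the diagonal. Reading the off-diagonal entries as Dynkin edges (a single edge where a_ij = a_ji = -1; a double or triple edge where a_ij * a_ji = 2 or 3), the diagram is a chain of 3 nodes with single edges (A_3). One simple-root ordering that puts it in standard form is (alpha_1, alpha_3, alpha_2). So the algebra is type A_3, i.e. sl(4).

A_3 (sl(4))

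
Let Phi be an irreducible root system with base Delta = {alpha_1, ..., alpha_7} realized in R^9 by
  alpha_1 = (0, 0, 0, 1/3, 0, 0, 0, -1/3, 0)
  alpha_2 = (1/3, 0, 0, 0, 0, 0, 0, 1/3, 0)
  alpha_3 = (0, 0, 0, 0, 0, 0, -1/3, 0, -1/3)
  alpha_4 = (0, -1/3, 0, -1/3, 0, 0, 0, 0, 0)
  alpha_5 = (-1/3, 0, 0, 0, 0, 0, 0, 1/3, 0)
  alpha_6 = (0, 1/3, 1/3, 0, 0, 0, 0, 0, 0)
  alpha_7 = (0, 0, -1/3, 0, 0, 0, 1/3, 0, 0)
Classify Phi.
type D_7

Compute the Cartan integers a_ij = 2(alpha_i, alpha_j)/(alpha_j, alpha_j); the resulting 7x7 Cartan matrix is
[[2, -1, 0, -1, -1, 0, 0], [-1, 2, 0, 0, 0, 0, 0], [0, 0, 2, 0, 0, 0, -1], [-1, 0, 0, 2, 0, -1, 0], [-1, 0, 0, 0, 2, 0, 0], [0, 0, 0, -1, 0, 2, -1], [0, 0, -1, 0, 0, -1, 2]].
All simple roots have the same length, so the diagram is simply laced. The associated Dynkin diagram is a chain of 5 nodes with a fork of two nodes at one end (D_7), so the type is D_7 (the algebra so(14)).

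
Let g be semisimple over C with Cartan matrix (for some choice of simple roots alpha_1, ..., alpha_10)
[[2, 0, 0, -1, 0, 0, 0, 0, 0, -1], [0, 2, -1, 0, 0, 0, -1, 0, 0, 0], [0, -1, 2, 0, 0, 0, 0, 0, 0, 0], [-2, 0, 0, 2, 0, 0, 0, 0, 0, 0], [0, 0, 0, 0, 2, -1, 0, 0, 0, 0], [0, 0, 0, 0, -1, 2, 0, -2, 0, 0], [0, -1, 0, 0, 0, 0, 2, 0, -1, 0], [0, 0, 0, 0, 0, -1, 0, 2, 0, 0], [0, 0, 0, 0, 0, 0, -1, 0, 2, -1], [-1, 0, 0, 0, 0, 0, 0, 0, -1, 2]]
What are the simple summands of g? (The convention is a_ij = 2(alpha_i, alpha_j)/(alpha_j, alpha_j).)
The diagram associated to this matrix has two connected components: the simple roots {alpha_5, alpha_6, alpha_8} form a chain of 3 nodes with a double edge at one end; the terminal node there is the unique short simple root (B_3), and {alpha_1, alpha_2, alpha_3, alpha_4, alpha_7, alpha_9, alpha_10} form a chain of 7 nodes with a double edge at one end; the terminal node there is the unique long simple root (C_7). A semisimple Lie algebra decomposes uniquely as the direct sum of simple ideals, one per connected component of its Dynkin diagram, so g ≅ B_3 ⊕ C_7 (dimension 21 + 105 = 126).

B3 + C7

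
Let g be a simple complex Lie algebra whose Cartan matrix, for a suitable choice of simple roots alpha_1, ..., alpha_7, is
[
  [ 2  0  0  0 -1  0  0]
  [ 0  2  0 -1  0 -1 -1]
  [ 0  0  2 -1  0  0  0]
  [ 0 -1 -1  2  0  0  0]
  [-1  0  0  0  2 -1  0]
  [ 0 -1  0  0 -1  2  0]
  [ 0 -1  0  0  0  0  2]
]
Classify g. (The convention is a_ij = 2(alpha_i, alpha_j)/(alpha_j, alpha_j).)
E_7

The matrix has rank 7 with 2's on the diagonal. Reading the off-diagonal entries as Dynkin edges (a single edge where a_ij = a_ji = -1; a double or triple edge where a_ij * a_ji = 2 or 3), the diagram is a chain of 6 nodes with one extra node attached to the third node from one end (E_7). One simple-root ordering that puts it in standard form is (alpha_3, alpha_7, alpha_4, alpha_2, alpha_6, alpha_5, alpha_1). So the algebra is type E_7.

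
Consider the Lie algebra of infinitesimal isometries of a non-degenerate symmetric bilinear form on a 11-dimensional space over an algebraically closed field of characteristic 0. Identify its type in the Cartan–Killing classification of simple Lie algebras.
This is so(11) with 11 odd, which has dimension 11(11-1)/2 = 55 and rank (11-1)/2 = 5. In the classification of classical Lie algebras, the orthogonal algebra so(2n+1) in an odd number of variables has type B_n; here n = 5, so the Dynkin diagram is a chain of 5 nodes with a double edge at one end; the terminal node there is the unique short simple root (B_5). Hence the type is B_5.

type B_5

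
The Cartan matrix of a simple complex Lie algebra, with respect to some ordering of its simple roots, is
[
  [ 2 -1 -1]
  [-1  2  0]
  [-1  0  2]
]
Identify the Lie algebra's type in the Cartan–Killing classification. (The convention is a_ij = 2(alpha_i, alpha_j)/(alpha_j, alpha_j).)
A_3 (sl(4))

The matrix has rank 3 with 2's on the diagonal. Reading the off-diagonal entries as Dynkin edges (a single edge where a_ij = a_ji = -1; a double or triple edge where a_ij * a_ji = 2 or 3), the diagram is a chain of 3 nodes with single edges (A_3). One simple-root ordering that puts it in standard form is (alpha_2, alpha_1, alpha_3). So the algebra is type A_3, i.e. sl(4).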